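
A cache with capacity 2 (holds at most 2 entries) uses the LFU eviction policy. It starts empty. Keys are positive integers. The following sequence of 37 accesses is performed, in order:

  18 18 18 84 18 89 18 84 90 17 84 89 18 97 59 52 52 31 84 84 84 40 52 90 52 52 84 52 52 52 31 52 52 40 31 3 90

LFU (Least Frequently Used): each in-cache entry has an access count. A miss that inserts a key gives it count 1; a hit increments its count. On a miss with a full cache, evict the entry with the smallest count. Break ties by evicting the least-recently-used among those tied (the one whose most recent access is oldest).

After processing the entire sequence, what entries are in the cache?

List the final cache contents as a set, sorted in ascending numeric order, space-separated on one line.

Answer: 18 90

Derivation:
LFU simulation (capacity=2):
  1. access 18: MISS. Cache: [18(c=1)]
  2. access 18: HIT, count now 2. Cache: [18(c=2)]
  3. access 18: HIT, count now 3. Cache: [18(c=3)]
  4. access 84: MISS. Cache: [84(c=1) 18(c=3)]
  5. access 18: HIT, count now 4. Cache: [84(c=1) 18(c=4)]
  6. access 89: MISS, evict 84(c=1). Cache: [89(c=1) 18(c=4)]
  7. access 18: HIT, count now 5. Cache: [89(c=1) 18(c=5)]
  8. access 84: MISS, evict 89(c=1). Cache: [84(c=1) 18(c=5)]
  9. access 90: MISS, evict 84(c=1). Cache: [90(c=1) 18(c=5)]
  10. access 17: MISS, evict 90(c=1). Cache: [17(c=1) 18(c=5)]
  11. access 84: MISS, evict 17(c=1). Cache: [84(c=1) 18(c=5)]
  12. access 89: MISS, evict 84(c=1). Cache: [89(c=1) 18(c=5)]
  13. access 18: HIT, count now 6. Cache: [89(c=1) 18(c=6)]
  14. access 97: MISS, evict 89(c=1). Cache: [97(c=1) 18(c=6)]
  15. access 59: MISS, evict 97(c=1). Cache: [59(c=1) 18(c=6)]
  16. access 52: MISS, evict 59(c=1). Cache: [52(c=1) 18(c=6)]
  17. access 52: HIT, count now 2. Cache: [52(c=2) 18(c=6)]
  18. access 31: MISS, evict 52(c=2). Cache: [31(c=1) 18(c=6)]
  19. access 84: MISS, evict 31(c=1). Cache: [84(c=1) 18(c=6)]
  20. access 84: HIT, count now 2. Cache: [84(c=2) 18(c=6)]
  21. access 84: HIT, count now 3. Cache: [84(c=3) 18(c=6)]
  22. access 40: MISS, evict 84(c=3). Cache: [40(c=1) 18(c=6)]
  23. access 52: MISS, evict 40(c=1). Cache: [52(c=1) 18(c=6)]
  24. access 90: MISS, evict 52(c=1). Cache: [90(c=1) 18(c=6)]
  25. access 52: MISS, evict 90(c=1). Cache: [52(c=1) 18(c=6)]
  26. access 52: HIT, count now 2. Cache: [52(c=2) 18(c=6)]
  27. access 84: MISS, evict 52(c=2). Cache: [84(c=1) 18(c=6)]
  28. access 52: MISS, evict 84(c=1). Cache: [52(c=1) 18(c=6)]
  29. access 52: HIT, count now 2. Cache: [52(c=2) 18(c=6)]
  30. access 52: HIT, count now 3. Cache: [52(c=3) 18(c=6)]
  31. access 31: MISS, evict 52(c=3). Cache: [31(c=1) 18(c=6)]
  32. access 52: MISS, evict 31(c=1). Cache: [52(c=1) 18(c=6)]
  33. access 52: HIT, count now 2. Cache: [52(c=2) 18(c=6)]
  34. access 40: MISS, evict 52(c=2). Cache: [40(c=1) 18(c=6)]
  35. access 31: MISS, evict 40(c=1). Cache: [31(c=1) 18(c=6)]
  36. access 3: MISS, evict 31(c=1). Cache: [3(c=1) 18(c=6)]
  37. access 90: MISS, evict 3(c=1). Cache: [90(c=1) 18(c=6)]
Total: 12 hits, 25 misses, 23 evictions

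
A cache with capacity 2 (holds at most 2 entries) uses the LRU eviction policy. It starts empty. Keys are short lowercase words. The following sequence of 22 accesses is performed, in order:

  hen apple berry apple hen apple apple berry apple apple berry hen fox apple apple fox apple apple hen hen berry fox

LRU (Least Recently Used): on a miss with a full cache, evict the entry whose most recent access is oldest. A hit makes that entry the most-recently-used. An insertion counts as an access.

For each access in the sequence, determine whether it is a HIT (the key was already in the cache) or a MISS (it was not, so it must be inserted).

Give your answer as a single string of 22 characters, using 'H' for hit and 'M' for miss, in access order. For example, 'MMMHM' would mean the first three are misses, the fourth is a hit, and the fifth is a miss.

LRU simulation (capacity=2):
  1. access hen: MISS. Cache (LRU->MRU): [hen]
  2. access apple: MISS. Cache (LRU->MRU): [hen apple]
  3. access berry: MISS, evict hen. Cache (LRU->MRU): [apple berry]
  4. access apple: HIT. Cache (LRU->MRU): [berry apple]
  5. access hen: MISS, evict berry. Cache (LRU->MRU): [apple hen]
  6. access apple: HIT. Cache (LRU->MRU): [hen apple]
  7. access apple: HIT. Cache (LRU->MRU): [hen apple]
  8. access berry: MISS, evict hen. Cache (LRU->MRU): [apple berry]
  9. access apple: HIT. Cache (LRU->MRU): [berry apple]
  10. access apple: HIT. Cache (LRU->MRU): [berry apple]
  11. access berry: HIT. Cache (LRU->MRU): [apple berry]
  12. access hen: MISS, evict apple. Cache (LRU->MRU): [berry hen]
  13. access fox: MISS, evict berry. Cache (LRU->MRU): [hen fox]
  14. access apple: MISS, evict hen. Cache (LRU->MRU): [fox apple]
  15. access apple: HIT. Cache (LRU->MRU): [fox apple]
  16. access fox: HIT. Cache (LRU->MRU): [apple fox]
  17. access apple: HIT. Cache (LRU->MRU): [fox apple]
  18. access apple: HIT. Cache (LRU->MRU): [fox apple]
  19. access hen: MISS, evict fox. Cache (LRU->MRU): [apple hen]
  20. access hen: HIT. Cache (LRU->MRU): [apple hen]
  21. access berry: MISS, evict apple. Cache (LRU->MRU): [hen berry]
  22. access fox: MISS, evict hen. Cache (LRU->MRU): [berry fox]
Total: 11 hits, 11 misses, 9 evictions

Answer: MMMHMHHMHHHMMMHHHHMHMM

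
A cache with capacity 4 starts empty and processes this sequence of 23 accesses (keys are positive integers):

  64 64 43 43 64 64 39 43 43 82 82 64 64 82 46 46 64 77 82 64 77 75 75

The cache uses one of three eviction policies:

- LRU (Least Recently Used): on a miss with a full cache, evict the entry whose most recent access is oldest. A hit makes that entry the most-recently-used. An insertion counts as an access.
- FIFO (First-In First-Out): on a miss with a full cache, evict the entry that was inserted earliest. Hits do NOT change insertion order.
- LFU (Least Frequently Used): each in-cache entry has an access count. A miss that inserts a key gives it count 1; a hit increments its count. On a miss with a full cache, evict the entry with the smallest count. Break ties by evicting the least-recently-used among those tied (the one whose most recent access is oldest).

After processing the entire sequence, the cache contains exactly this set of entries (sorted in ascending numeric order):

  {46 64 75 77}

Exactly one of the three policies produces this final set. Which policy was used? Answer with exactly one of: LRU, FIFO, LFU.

Simulating under each policy and comparing final sets:
  LRU: final set = {64 75 77 82} -> differs
  FIFO: final set = {46 64 75 77} -> MATCHES target
  LFU: final set = {43 64 75 82} -> differs
Only FIFO produces the target set.

Answer: FIFO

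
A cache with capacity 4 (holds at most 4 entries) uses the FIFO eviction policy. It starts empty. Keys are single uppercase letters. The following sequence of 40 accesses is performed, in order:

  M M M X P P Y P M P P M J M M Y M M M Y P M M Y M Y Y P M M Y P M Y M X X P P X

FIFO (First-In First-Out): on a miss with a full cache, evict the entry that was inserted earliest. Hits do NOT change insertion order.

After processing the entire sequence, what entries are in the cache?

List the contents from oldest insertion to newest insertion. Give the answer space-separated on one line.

FIFO simulation (capacity=4):
  1. access M: MISS. Cache (old->new): [M]
  2. access M: HIT. Cache (old->new): [M]
  3. access M: HIT. Cache (old->new): [M]
  4. access X: MISS. Cache (old->new): [M X]
  5. access P: MISS. Cache (old->new): [M X P]
  6. access P: HIT. Cache (old->new): [M X P]
  7. access Y: MISS. Cache (old->new): [M X P Y]
  8. access P: HIT. Cache (old->new): [M X P Y]
  9. access M: HIT. Cache (old->new): [M X P Y]
  10. access P: HIT. Cache (old->new): [M X P Y]
  11. access P: HIT. Cache (old->new): [M X P Y]
  12. access M: HIT. Cache (old->new): [M X P Y]
  13. access J: MISS, evict M. Cache (old->new): [X P Y J]
  14. access M: MISS, evict X. Cache (old->new): [P Y J M]
  15. access M: HIT. Cache (old->new): [P Y J M]
  16. access Y: HIT. Cache (old->new): [P Y J M]
  17. access M: HIT. Cache (old->new): [P Y J M]
  18. access M: HIT. Cache (old->new): [P Y J M]
  19. access M: HIT. Cache (old->new): [P Y J M]
  20. access Y: HIT. Cache (old->new): [P Y J M]
  21. access P: HIT. Cache (old->new): [P Y J M]
  22. access M: HIT. Cache (old->new): [P Y J M]
  23. access M: HIT. Cache (old->new): [P Y J M]
  24. access Y: HIT. Cache (old->new): [P Y J M]
  25. access M: HIT. Cache (old->new): [P Y J M]
  26. access Y: HIT. Cache (old->new): [P Y J M]
  27. access Y: HIT. Cache (old->new): [P Y J M]
  28. access P: HIT. Cache (old->new): [P Y J M]
  29. access M: HIT. Cache (old->new): [P Y J M]
  30. access M: HIT. Cache (old->new): [P Y J M]
  31. access Y: HIT. Cache (old->new): [P Y J M]
  32. access P: HIT. Cache (old->new): [P Y J M]
  33. access M: HIT. Cache (old->new): [P Y J M]
  34. access Y: HIT. Cache (old->new): [P Y J M]
  35. access M: HIT. Cache (old->new): [P Y J M]
  36. access X: MISS, evict P. Cache (old->new): [Y J M X]
  37. access X: HIT. Cache (old->new): [Y J M X]
  38. access P: MISS, evict Y. Cache (old->new): [J M X P]
  39. access P: HIT. Cache (old->new): [J M X P]
  40. access X: HIT. Cache (old->new): [J M X P]
Total: 32 hits, 8 misses, 4 evictions

Answer: J M X P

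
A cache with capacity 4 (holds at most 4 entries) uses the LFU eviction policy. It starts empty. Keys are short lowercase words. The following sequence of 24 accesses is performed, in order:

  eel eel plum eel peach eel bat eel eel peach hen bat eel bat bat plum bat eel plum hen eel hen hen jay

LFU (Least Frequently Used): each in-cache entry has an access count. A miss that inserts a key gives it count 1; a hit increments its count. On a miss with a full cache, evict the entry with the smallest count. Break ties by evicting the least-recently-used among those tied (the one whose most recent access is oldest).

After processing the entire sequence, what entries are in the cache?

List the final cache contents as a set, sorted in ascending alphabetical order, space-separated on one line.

LFU simulation (capacity=4):
  1. access eel: MISS. Cache: [eel(c=1)]
  2. access eel: HIT, count now 2. Cache: [eel(c=2)]
  3. access plum: MISS. Cache: [plum(c=1) eel(c=2)]
  4. access eel: HIT, count now 3. Cache: [plum(c=1) eel(c=3)]
  5. access peach: MISS. Cache: [plum(c=1) peach(c=1) eel(c=3)]
  6. access eel: HIT, count now 4. Cache: [plum(c=1) peach(c=1) eel(c=4)]
  7. access bat: MISS. Cache: [plum(c=1) peach(c=1) bat(c=1) eel(c=4)]
  8. access eel: HIT, count now 5. Cache: [plum(c=1) peach(c=1) bat(c=1) eel(c=5)]
  9. access eel: HIT, count now 6. Cache: [plum(c=1) peach(c=1) bat(c=1) eel(c=6)]
  10. access peach: HIT, count now 2. Cache: [plum(c=1) bat(c=1) peach(c=2) eel(c=6)]
  11. access hen: MISS, evict plum(c=1). Cache: [bat(c=1) hen(c=1) peach(c=2) eel(c=6)]
  12. access bat: HIT, count now 2. Cache: [hen(c=1) peach(c=2) bat(c=2) eel(c=6)]
  13. access eel: HIT, count now 7. Cache: [hen(c=1) peach(c=2) bat(c=2) eel(c=7)]
  14. access bat: HIT, count now 3. Cache: [hen(c=1) peach(c=2) bat(c=3) eel(c=7)]
  15. access bat: HIT, count now 4. Cache: [hen(c=1) peach(c=2) bat(c=4) eel(c=7)]
  16. access plum: MISS, evict hen(c=1). Cache: [plum(c=1) peach(c=2) bat(c=4) eel(c=7)]
  17. access bat: HIT, count now 5. Cache: [plum(c=1) peach(c=2) bat(c=5) eel(c=7)]
  18. access eel: HIT, count now 8. Cache: [plum(c=1) peach(c=2) bat(c=5) eel(c=8)]
  19. access plum: HIT, count now 2. Cache: [peach(c=2) plum(c=2) bat(c=5) eel(c=8)]
  20. access hen: MISS, evict peach(c=2). Cache: [hen(c=1) plum(c=2) bat(c=5) eel(c=8)]
  21. access eel: HIT, count now 9. Cache: [hen(c=1) plum(c=2) bat(c=5) eel(c=9)]
  22. access hen: HIT, count now 2. Cache: [plum(c=2) hen(c=2) bat(c=5) eel(c=9)]
  23. access hen: HIT, count now 3. Cache: [plum(c=2) hen(c=3) bat(c=5) eel(c=9)]
  24. access jay: MISS, evict plum(c=2). Cache: [jay(c=1) hen(c=3) bat(c=5) eel(c=9)]
Total: 16 hits, 8 misses, 4 evictions

Answer: bat eel hen jay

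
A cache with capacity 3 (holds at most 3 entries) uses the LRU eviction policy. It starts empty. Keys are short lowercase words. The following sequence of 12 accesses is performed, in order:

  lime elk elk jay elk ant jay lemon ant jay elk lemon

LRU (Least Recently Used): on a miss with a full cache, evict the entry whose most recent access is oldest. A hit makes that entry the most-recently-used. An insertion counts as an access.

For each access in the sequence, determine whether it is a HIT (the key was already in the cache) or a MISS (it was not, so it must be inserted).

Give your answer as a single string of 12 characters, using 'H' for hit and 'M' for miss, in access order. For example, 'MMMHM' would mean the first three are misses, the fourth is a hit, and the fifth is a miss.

LRU simulation (capacity=3):
  1. access lime: MISS. Cache (LRU->MRU): [lime]
  2. access elk: MISS. Cache (LRU->MRU): [lime elk]
  3. access elk: HIT. Cache (LRU->MRU): [lime elk]
  4. access jay: MISS. Cache (LRU->MRU): [lime elk jay]
  5. access elk: HIT. Cache (LRU->MRU): [lime jay elk]
  6. access ant: MISS, evict lime. Cache (LRU->MRU): [jay elk ant]
  7. access jay: HIT. Cache (LRU->MRU): [elk ant jay]
  8. access lemon: MISS, evict elk. Cache (LRU->MRU): [ant jay lemon]
  9. access ant: HIT. Cache (LRU->MRU): [jay lemon ant]
  10. access jay: HIT. Cache (LRU->MRU): [lemon ant jay]
  11. access elk: MISS, evict lemon. Cache (LRU->MRU): [ant jay elk]
  12. access lemon: MISS, evict ant. Cache (LRU->MRU): [jay elk lemon]
Total: 5 hits, 7 misses, 4 evictions

Answer: MMHMHMHMHHMM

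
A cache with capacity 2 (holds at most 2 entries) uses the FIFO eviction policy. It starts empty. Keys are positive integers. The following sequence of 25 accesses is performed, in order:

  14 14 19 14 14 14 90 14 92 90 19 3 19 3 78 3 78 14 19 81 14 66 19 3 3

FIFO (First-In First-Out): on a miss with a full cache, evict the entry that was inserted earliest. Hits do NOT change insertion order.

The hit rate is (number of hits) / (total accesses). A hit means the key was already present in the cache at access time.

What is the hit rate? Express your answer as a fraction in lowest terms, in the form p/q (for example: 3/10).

Answer: 9/25

Derivation:
FIFO simulation (capacity=2):
  1. access 14: MISS. Cache (old->new): [14]
  2. access 14: HIT. Cache (old->new): [14]
  3. access 19: MISS. Cache (old->new): [14 19]
  4. access 14: HIT. Cache (old->new): [14 19]
  5. access 14: HIT. Cache (old->new): [14 19]
  6. access 14: HIT. Cache (old->new): [14 19]
  7. access 90: MISS, evict 14. Cache (old->new): [19 90]
  8. access 14: MISS, evict 19. Cache (old->new): [90 14]
  9. access 92: MISS, evict 90. Cache (old->new): [14 92]
  10. access 90: MISS, evict 14. Cache (old->new): [92 90]
  11. access 19: MISS, evict 92. Cache (old->new): [90 19]
  12. access 3: MISS, evict 90. Cache (old->new): [19 3]
  13. access 19: HIT. Cache (old->new): [19 3]
  14. access 3: HIT. Cache (old->new): [19 3]
  15. access 78: MISS, evict 19. Cache (old->new): [3 78]
  16. access 3: HIT. Cache (old->new): [3 78]
  17. access 78: HIT. Cache (old->new): [3 78]
  18. access 14: MISS, evict 3. Cache (old->new): [78 14]
  19. access 19: MISS, evict 78. Cache (old->new): [14 19]
  20. access 81: MISS, evict 14. Cache (old->new): [19 81]
  21. access 14: MISS, evict 19. Cache (old->new): [81 14]
  22. access 66: MISS, evict 81. Cache (old->new): [14 66]
  23. access 19: MISS, evict 14. Cache (old->new): [66 19]
  24. access 3: MISS, evict 66. Cache (old->new): [19 3]
  25. access 3: HIT. Cache (old->new): [19 3]
Total: 9 hits, 16 misses, 14 evictions

Hit rate = 9/25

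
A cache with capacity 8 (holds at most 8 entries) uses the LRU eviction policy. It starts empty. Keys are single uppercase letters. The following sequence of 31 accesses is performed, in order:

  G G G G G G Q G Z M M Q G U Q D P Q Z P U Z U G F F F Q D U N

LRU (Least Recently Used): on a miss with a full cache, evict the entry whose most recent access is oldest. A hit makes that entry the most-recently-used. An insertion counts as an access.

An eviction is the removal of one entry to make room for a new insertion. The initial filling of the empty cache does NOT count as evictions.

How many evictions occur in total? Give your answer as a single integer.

Answer: 1

Derivation:
LRU simulation (capacity=8):
  1. access G: MISS. Cache (LRU->MRU): [G]
  2. access G: HIT. Cache (LRU->MRU): [G]
  3. access G: HIT. Cache (LRU->MRU): [G]
  4. access G: HIT. Cache (LRU->MRU): [G]
  5. access G: HIT. Cache (LRU->MRU): [G]
  6. access G: HIT. Cache (LRU->MRU): [G]
  7. access Q: MISS. Cache (LRU->MRU): [G Q]
  8. access G: HIT. Cache (LRU->MRU): [Q G]
  9. access Z: MISS. Cache (LRU->MRU): [Q G Z]
  10. access M: MISS. Cache (LRU->MRU): [Q G Z M]
  11. access M: HIT. Cache (LRU->MRU): [Q G Z M]
  12. access Q: HIT. Cache (LRU->MRU): [G Z M Q]
  13. access G: HIT. Cache (LRU->MRU): [Z M Q G]
  14. access U: MISS. Cache (LRU->MRU): [Z M Q G U]
  15. access Q: HIT. Cache (LRU->MRU): [Z M G U Q]
  16. access D: MISS. Cache (LRU->MRU): [Z M G U Q D]
  17. access P: MISS. Cache (LRU->MRU): [Z M G U Q D P]
  18. access Q: HIT. Cache (LRU->MRU): [Z M G U D P Q]
  19. access Z: HIT. Cache (LRU->MRU): [M G U D P Q Z]
  20. access P: HIT. Cache (LRU->MRU): [M G U D Q Z P]
  21. access U: HIT. Cache (LRU->MRU): [M G D Q Z P U]
  22. access Z: HIT. Cache (LRU->MRU): [M G D Q P U Z]
  23. access U: HIT. Cache (LRU->MRU): [M G D Q P Z U]
  24. access G: HIT. Cache (LRU->MRU): [M D Q P Z U G]
  25. access F: MISS. Cache (LRU->MRU): [M D Q P Z U G F]
  26. access F: HIT. Cache (LRU->MRU): [M D Q P Z U G F]
  27. access F: HIT. Cache (LRU->MRU): [M D Q P Z U G F]
  28. access Q: HIT. Cache (LRU->MRU): [M D P Z U G F Q]
  29. access D: HIT. Cache (LRU->MRU): [M P Z U G F Q D]
  30. access U: HIT. Cache (LRU->MRU): [M P Z G F Q D U]
  31. access N: MISS, evict M. Cache (LRU->MRU): [P Z G F Q D U N]
Total: 22 hits, 9 misses, 1 evictions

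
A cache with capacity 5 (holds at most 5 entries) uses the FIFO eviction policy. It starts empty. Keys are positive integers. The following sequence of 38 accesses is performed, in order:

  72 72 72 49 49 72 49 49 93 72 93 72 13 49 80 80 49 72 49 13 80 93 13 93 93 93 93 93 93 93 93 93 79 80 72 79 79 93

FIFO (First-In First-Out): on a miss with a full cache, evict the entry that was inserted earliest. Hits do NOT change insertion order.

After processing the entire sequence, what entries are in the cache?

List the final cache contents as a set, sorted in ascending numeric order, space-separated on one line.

Answer: 13 72 79 80 93

Derivation:
FIFO simulation (capacity=5):
  1. access 72: MISS. Cache (old->new): [72]
  2. access 72: HIT. Cache (old->new): [72]
  3. access 72: HIT. Cache (old->new): [72]
  4. access 49: MISS. Cache (old->new): [72 49]
  5. access 49: HIT. Cache (old->new): [72 49]
  6. access 72: HIT. Cache (old->new): [72 49]
  7. access 49: HIT. Cache (old->new): [72 49]
  8. access 49: HIT. Cache (old->new): [72 49]
  9. access 93: MISS. Cache (old->new): [72 49 93]
  10. access 72: HIT. Cache (old->new): [72 49 93]
  11. access 93: HIT. Cache (old->new): [72 49 93]
  12. access 72: HIT. Cache (old->new): [72 49 93]
  13. access 13: MISS. Cache (old->new): [72 49 93 13]
  14. access 49: HIT. Cache (old->new): [72 49 93 13]
  15. access 80: MISS. Cache (old->new): [72 49 93 13 80]
  16. access 80: HIT. Cache (old->new): [72 49 93 13 80]
  17. access 49: HIT. Cache (old->new): [72 49 93 13 80]
  18. access 72: HIT. Cache (old->new): [72 49 93 13 80]
  19. access 49: HIT. Cache (old->new): [72 49 93 13 80]
  20. access 13: HIT. Cache (old->new): [72 49 93 13 80]
  21. access 80: HIT. Cache (old->new): [72 49 93 13 80]
  22. access 93: HIT. Cache (old->new): [72 49 93 13 80]
  23. access 13: HIT. Cache (old->new): [72 49 93 13 80]
  24. access 93: HIT. Cache (old->new): [72 49 93 13 80]
  25. access 93: HIT. Cache (old->new): [72 49 93 13 80]
  26. access 93: HIT. Cache (old->new): [72 49 93 13 80]
  27. access 93: HIT. Cache (old->new): [72 49 93 13 80]
  28. access 93: HIT. Cache (old->new): [72 49 93 13 80]
  29. access 93: HIT. Cache (old->new): [72 49 93 13 80]
  30. access 93: HIT. Cache (old->new): [72 49 93 13 80]
  31. access 93: HIT. Cache (old->new): [72 49 93 13 80]
  32. access 93: HIT. Cache (old->new): [72 49 93 13 80]
  33. access 79: MISS, evict 72. Cache (old->new): [49 93 13 80 79]
  34. access 80: HIT. Cache (old->new): [49 93 13 80 79]
  35. access 72: MISS, evict 49. Cache (old->new): [93 13 80 79 72]
  36. access 79: HIT. Cache (old->new): [93 13 80 79 72]
  37. access 79: HIT. Cache (old->new): [93 13 80 79 72]
  38. access 93: HIT. Cache (old->new): [93 13 80 79 72]
Total: 31 hits, 7 misses, 2 evictions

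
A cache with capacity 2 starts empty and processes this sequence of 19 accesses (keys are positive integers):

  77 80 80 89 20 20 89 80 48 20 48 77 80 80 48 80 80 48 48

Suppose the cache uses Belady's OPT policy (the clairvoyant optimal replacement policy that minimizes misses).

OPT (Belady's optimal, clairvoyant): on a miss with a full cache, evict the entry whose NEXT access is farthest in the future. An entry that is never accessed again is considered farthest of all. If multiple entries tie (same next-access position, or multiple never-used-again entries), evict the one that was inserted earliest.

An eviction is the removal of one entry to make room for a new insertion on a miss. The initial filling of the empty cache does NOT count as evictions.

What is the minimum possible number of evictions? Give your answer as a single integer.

OPT (Belady) simulation (capacity=2):
  1. access 77: MISS. Cache: [77]
  2. access 80: MISS. Cache: [77 80]
  3. access 80: HIT. Next use of 80: step 8. Cache: [77 80]
  4. access 89: MISS, evict 77 (next use: step 12). Cache: [80 89]
  5. access 20: MISS, evict 80 (next use: step 8). Cache: [89 20]
  6. access 20: HIT. Next use of 20: step 10. Cache: [89 20]
  7. access 89: HIT. Next use of 89: never. Cache: [89 20]
  8. access 80: MISS, evict 89 (next use: never). Cache: [20 80]
  9. access 48: MISS, evict 80 (next use: step 13). Cache: [20 48]
  10. access 20: HIT. Next use of 20: never. Cache: [20 48]
  11. access 48: HIT. Next use of 48: step 15. Cache: [20 48]
  12. access 77: MISS, evict 20 (next use: never). Cache: [48 77]
  13. access 80: MISS, evict 77 (next use: never). Cache: [48 80]
  14. access 80: HIT. Next use of 80: step 16. Cache: [48 80]
  15. access 48: HIT. Next use of 48: step 18. Cache: [48 80]
  16. access 80: HIT. Next use of 80: step 17. Cache: [48 80]
  17. access 80: HIT. Next use of 80: never. Cache: [48 80]
  18. access 48: HIT. Next use of 48: step 19. Cache: [48 80]
  19. access 48: HIT. Next use of 48: never. Cache: [48 80]
Total: 11 hits, 8 misses, 6 evictions

Answer: 6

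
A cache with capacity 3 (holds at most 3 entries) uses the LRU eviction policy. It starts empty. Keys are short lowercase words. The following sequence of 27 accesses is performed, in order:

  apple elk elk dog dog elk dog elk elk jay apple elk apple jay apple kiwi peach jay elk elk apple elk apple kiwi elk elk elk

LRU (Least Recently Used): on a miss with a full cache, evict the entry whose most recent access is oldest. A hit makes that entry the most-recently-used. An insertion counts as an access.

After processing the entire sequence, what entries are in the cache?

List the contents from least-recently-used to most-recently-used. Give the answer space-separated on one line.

Answer: apple kiwi elk

Derivation:
LRU simulation (capacity=3):
  1. access apple: MISS. Cache (LRU->MRU): [apple]
  2. access elk: MISS. Cache (LRU->MRU): [apple elk]
  3. access elk: HIT. Cache (LRU->MRU): [apple elk]
  4. access dog: MISS. Cache (LRU->MRU): [apple elk dog]
  5. access dog: HIT. Cache (LRU->MRU): [apple elk dog]
  6. access elk: HIT. Cache (LRU->MRU): [apple dog elk]
  7. access dog: HIT. Cache (LRU->MRU): [apple elk dog]
  8. access elk: HIT. Cache (LRU->MRU): [apple dog elk]
  9. access elk: HIT. Cache (LRU->MRU): [apple dog elk]
  10. access jay: MISS, evict apple. Cache (LRU->MRU): [dog elk jay]
  11. access apple: MISS, evict dog. Cache (LRU->MRU): [elk jay apple]
  12. access elk: HIT. Cache (LRU->MRU): [jay apple elk]
  13. access apple: HIT. Cache (LRU->MRU): [jay elk apple]
  14. access jay: HIT. Cache (LRU->MRU): [elk apple jay]
  15. access apple: HIT. Cache (LRU->MRU): [elk jay apple]
  16. access kiwi: MISS, evict elk. Cache (LRU->MRU): [jay apple kiwi]
  17. access peach: MISS, evict jay. Cache (LRU->MRU): [apple kiwi peach]
  18. access jay: MISS, evict apple. Cache (LRU->MRU): [kiwi peach jay]
  19. access elk: MISS, evict kiwi. Cache (LRU->MRU): [peach jay elk]
  20. access elk: HIT. Cache (LRU->MRU): [peach jay elk]
  21. access apple: MISS, evict peach. Cache (LRU->MRU): [jay elk apple]
  22. access elk: HIT. Cache (LRU->MRU): [jay apple elk]
  23. access apple: HIT. Cache (LRU->MRU): [jay elk apple]
  24. access kiwi: MISS, evict jay. Cache (LRU->MRU): [elk apple kiwi]
  25. access elk: HIT. Cache (LRU->MRU): [apple kiwi elk]
  26. access elk: HIT. Cache (LRU->MRU): [apple kiwi elk]
  27. access elk: HIT. Cache (LRU->MRU): [apple kiwi elk]
Total: 16 hits, 11 misses, 8 evictions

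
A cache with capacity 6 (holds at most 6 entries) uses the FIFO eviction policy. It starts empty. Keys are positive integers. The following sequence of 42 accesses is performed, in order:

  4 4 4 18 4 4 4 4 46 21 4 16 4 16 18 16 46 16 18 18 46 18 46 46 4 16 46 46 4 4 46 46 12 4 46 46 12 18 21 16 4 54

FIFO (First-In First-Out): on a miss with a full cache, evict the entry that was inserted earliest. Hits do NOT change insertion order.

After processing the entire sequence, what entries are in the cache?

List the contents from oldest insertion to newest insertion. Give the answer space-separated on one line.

FIFO simulation (capacity=6):
  1. access 4: MISS. Cache (old->new): [4]
  2. access 4: HIT. Cache (old->new): [4]
  3. access 4: HIT. Cache (old->new): [4]
  4. access 18: MISS. Cache (old->new): [4 18]
  5. access 4: HIT. Cache (old->new): [4 18]
  6. access 4: HIT. Cache (old->new): [4 18]
  7. access 4: HIT. Cache (old->new): [4 18]
  8. access 4: HIT. Cache (old->new): [4 18]
  9. access 46: MISS. Cache (old->new): [4 18 46]
  10. access 21: MISS. Cache (old->new): [4 18 46 21]
  11. access 4: HIT. Cache (old->new): [4 18 46 21]
  12. access 16: MISS. Cache (old->new): [4 18 46 21 16]
  13. access 4: HIT. Cache (old->new): [4 18 46 21 16]
  14. access 16: HIT. Cache (old->new): [4 18 46 21 16]
  15. access 18: HIT. Cache (old->new): [4 18 46 21 16]
  16. access 16: HIT. Cache (old->new): [4 18 46 21 16]
  17. access 46: HIT. Cache (old->new): [4 18 46 21 16]
  18. access 16: HIT. Cache (old->new): [4 18 46 21 16]
  19. access 18: HIT. Cache (old->new): [4 18 46 21 16]
  20. access 18: HIT. Cache (old->new): [4 18 46 21 16]
  21. access 46: HIT. Cache (old->new): [4 18 46 21 16]
  22. access 18: HIT. Cache (old->new): [4 18 46 21 16]
  23. access 46: HIT. Cache (old->new): [4 18 46 21 16]
  24. access 46: HIT. Cache (old->new): [4 18 46 21 16]
  25. access 4: HIT. Cache (old->new): [4 18 46 21 16]
  26. access 16: HIT. Cache (old->new): [4 18 46 21 16]
  27. access 46: HIT. Cache (old->new): [4 18 46 21 16]
  28. access 46: HIT. Cache (old->new): [4 18 46 21 16]
  29. access 4: HIT. Cache (old->new): [4 18 46 21 16]
  30. access 4: HIT. Cache (old->new): [4 18 46 21 16]
  31. access 46: HIT. Cache (old->new): [4 18 46 21 16]
  32. access 46: HIT. Cache (old->new): [4 18 46 21 16]
  33. access 12: MISS. Cache (old->new): [4 18 46 21 16 12]
  34. access 4: HIT. Cache (old->new): [4 18 46 21 16 12]
  35. access 46: HIT. Cache (old->new): [4 18 46 21 16 12]
  36. access 46: HIT. Cache (old->new): [4 18 46 21 16 12]
  37. access 12: HIT. Cache (old->new): [4 18 46 21 16 12]
  38. access 18: HIT. Cache (old->new): [4 18 46 21 16 12]
  39. access 21: HIT. Cache (old->new): [4 18 46 21 16 12]
  40. access 16: HIT. Cache (old->new): [4 18 46 21 16 12]
  41. access 4: HIT. Cache (old->new): [4 18 46 21 16 12]
  42. access 54: MISS, evict 4. Cache (old->new): [18 46 21 16 12 54]
Total: 35 hits, 7 misses, 1 evictions

Answer: 18 46 21 16 12 54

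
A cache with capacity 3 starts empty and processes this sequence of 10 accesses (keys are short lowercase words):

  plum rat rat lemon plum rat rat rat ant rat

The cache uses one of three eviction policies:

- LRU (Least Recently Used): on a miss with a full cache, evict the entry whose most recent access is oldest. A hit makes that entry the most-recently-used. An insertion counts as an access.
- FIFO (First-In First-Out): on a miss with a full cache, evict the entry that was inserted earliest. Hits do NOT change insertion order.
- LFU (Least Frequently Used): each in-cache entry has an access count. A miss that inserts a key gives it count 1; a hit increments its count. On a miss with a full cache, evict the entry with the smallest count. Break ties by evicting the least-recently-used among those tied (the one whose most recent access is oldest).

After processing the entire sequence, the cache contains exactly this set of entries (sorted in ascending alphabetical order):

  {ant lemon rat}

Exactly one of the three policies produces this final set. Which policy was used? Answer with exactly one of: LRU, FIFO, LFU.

Answer: FIFO

Derivation:
Simulating under each policy and comparing final sets:
  LRU: final set = {ant plum rat} -> differs
  FIFO: final set = {ant lemon rat} -> MATCHES target
  LFU: final set = {ant plum rat} -> differs
Only FIFO produces the target set.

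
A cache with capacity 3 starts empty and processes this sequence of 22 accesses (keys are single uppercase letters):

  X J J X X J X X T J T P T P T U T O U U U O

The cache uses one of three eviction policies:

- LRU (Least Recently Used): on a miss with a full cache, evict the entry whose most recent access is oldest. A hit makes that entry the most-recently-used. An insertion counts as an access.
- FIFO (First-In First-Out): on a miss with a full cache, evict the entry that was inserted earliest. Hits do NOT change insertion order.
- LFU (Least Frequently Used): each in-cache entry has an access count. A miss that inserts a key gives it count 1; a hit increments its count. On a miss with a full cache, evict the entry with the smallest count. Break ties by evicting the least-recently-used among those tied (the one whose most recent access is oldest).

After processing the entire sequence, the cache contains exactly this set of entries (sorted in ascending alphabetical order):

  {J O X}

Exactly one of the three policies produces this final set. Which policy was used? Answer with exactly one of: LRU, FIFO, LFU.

Answer: LFU

Derivation:
Simulating under each policy and comparing final sets:
  LRU: final set = {O T U} -> differs
  FIFO: final set = {O P U} -> differs
  LFU: final set = {J O X} -> MATCHES target
Only LFU produces the target set.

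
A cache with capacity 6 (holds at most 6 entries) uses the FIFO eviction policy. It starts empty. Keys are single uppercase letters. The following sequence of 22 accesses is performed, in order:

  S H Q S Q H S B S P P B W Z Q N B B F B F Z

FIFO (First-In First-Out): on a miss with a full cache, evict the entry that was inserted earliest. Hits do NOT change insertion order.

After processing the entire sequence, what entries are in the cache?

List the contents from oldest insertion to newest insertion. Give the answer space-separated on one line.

Answer: B P W Z N F

Derivation:
FIFO simulation (capacity=6):
  1. access S: MISS. Cache (old->new): [S]
  2. access H: MISS. Cache (old->new): [S H]
  3. access Q: MISS. Cache (old->new): [S H Q]
  4. access S: HIT. Cache (old->new): [S H Q]
  5. access Q: HIT. Cache (old->new): [S H Q]
  6. access H: HIT. Cache (old->new): [S H Q]
  7. access S: HIT. Cache (old->new): [S H Q]
  8. access B: MISS. Cache (old->new): [S H Q B]
  9. access S: HIT. Cache (old->new): [S H Q B]
  10. access P: MISS. Cache (old->new): [S H Q B P]
  11. access P: HIT. Cache (old->new): [S H Q B P]
  12. access B: HIT. Cache (old->new): [S H Q B P]
  13. access W: MISS. Cache (old->new): [S H Q B P W]
  14. access Z: MISS, evict S. Cache (old->new): [H Q B P W Z]
  15. access Q: HIT. Cache (old->new): [H Q B P W Z]
  16. access N: MISS, evict H. Cache (old->new): [Q B P W Z N]
  17. access B: HIT. Cache (old->new): [Q B P W Z N]
  18. access B: HIT. Cache (old->new): [Q B P W Z N]
  19. access F: MISS, evict Q. Cache (old->new): [B P W Z N F]
  20. access B: HIT. Cache (old->new): [B P W Z N F]
  21. access F: HIT. Cache (old->new): [B P W Z N F]
  22. access Z: HIT. Cache (old->new): [B P W Z N F]
Total: 13 hits, 9 misses, 3 evictions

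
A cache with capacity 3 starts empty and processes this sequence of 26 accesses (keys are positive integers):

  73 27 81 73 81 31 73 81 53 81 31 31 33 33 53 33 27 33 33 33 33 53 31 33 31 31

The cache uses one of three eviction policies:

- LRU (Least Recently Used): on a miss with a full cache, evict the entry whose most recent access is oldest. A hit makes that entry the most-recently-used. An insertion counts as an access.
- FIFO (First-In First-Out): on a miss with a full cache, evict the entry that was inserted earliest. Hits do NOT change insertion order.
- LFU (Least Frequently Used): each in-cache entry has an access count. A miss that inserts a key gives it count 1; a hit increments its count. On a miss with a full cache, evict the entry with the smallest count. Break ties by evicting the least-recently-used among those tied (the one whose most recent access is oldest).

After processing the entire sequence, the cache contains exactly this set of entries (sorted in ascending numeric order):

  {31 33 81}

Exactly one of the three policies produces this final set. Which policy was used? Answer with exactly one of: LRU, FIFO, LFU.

Simulating under each policy and comparing final sets:
  LRU: final set = {31 33 53} -> differs
  FIFO: final set = {27 31 33} -> differs
  LFU: final set = {31 33 81} -> MATCHES target
Only LFU produces the target set.

Answer: LFU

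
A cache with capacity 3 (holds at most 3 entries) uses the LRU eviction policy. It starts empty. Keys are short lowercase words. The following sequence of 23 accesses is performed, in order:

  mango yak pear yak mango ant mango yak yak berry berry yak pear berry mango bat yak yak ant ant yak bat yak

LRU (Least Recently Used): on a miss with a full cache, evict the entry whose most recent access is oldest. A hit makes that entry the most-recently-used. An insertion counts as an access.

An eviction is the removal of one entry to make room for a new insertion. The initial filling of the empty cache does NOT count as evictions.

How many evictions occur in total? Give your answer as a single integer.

LRU simulation (capacity=3):
  1. access mango: MISS. Cache (LRU->MRU): [mango]
  2. access yak: MISS. Cache (LRU->MRU): [mango yak]
  3. access pear: MISS. Cache (LRU->MRU): [mango yak pear]
  4. access yak: HIT. Cache (LRU->MRU): [mango pear yak]
  5. access mango: HIT. Cache (LRU->MRU): [pear yak mango]
  6. access ant: MISS, evict pear. Cache (LRU->MRU): [yak mango ant]
  7. access mango: HIT. Cache (LRU->MRU): [yak ant mango]
  8. access yak: HIT. Cache (LRU->MRU): [ant mango yak]
  9. access yak: HIT. Cache (LRU->MRU): [ant mango yak]
  10. access berry: MISS, evict ant. Cache (LRU->MRU): [mango yak berry]
  11. access berry: HIT. Cache (LRU->MRU): [mango yak berry]
  12. access yak: HIT. Cache (LRU->MRU): [mango berry yak]
  13. access pear: MISS, evict mango. Cache (LRU->MRU): [berry yak pear]
  14. access berry: HIT. Cache (LRU->MRU): [yak pear berry]
  15. access mango: MISS, evict yak. Cache (LRU->MRU): [pear berry mango]
  16. access bat: MISS, evict pear. Cache (LRU->MRU): [berry mango bat]
  17. access yak: MISS, evict berry. Cache (LRU->MRU): [mango bat yak]
  18. access yak: HIT. Cache (LRU->MRU): [mango bat yak]
  19. access ant: MISS, evict mango. Cache (LRU->MRU): [bat yak ant]
  20. access ant: HIT. Cache (LRU->MRU): [bat yak ant]
  21. access yak: HIT. Cache (LRU->MRU): [bat ant yak]
  22. access bat: HIT. Cache (LRU->MRU): [ant yak bat]
  23. access yak: HIT. Cache (LRU->MRU): [ant bat yak]
Total: 13 hits, 10 misses, 7 evictions

Answer: 7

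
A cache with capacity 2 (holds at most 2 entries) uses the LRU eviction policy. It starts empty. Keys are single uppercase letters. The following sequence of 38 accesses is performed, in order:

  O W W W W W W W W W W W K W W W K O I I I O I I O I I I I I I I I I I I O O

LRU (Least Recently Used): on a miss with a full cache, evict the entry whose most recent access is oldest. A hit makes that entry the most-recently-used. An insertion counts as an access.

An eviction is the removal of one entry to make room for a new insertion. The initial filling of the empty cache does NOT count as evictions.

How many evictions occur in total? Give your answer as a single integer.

Answer: 3

Derivation:
LRU simulation (capacity=2):
  1. access O: MISS. Cache (LRU->MRU): [O]
  2. access W: MISS. Cache (LRU->MRU): [O W]
  3. access W: HIT. Cache (LRU->MRU): [O W]
  4. access W: HIT. Cache (LRU->MRU): [O W]
  5. access W: HIT. Cache (LRU->MRU): [O W]
  6. access W: HIT. Cache (LRU->MRU): [O W]
  7. access W: HIT. Cache (LRU->MRU): [O W]
  8. access W: HIT. Cache (LRU->MRU): [O W]
  9. access W: HIT. Cache (LRU->MRU): [O W]
  10. access W: HIT. Cache (LRU->MRU): [O W]
  11. access W: HIT. Cache (LRU->MRU): [O W]
  12. access W: HIT. Cache (LRU->MRU): [O W]
  13. access K: MISS, evict O. Cache (LRU->MRU): [W K]
  14. access W: HIT. Cache (LRU->MRU): [K W]
  15. access W: HIT. Cache (LRU->MRU): [K W]
  16. access W: HIT. Cache (LRU->MRU): [K W]
  17. access K: HIT. Cache (LRU->MRU): [W K]
  18. access O: MISS, evict W. Cache (LRU->MRU): [K O]
  19. access I: MISS, evict K. Cache (LRU->MRU): [O I]
  20. access I: HIT. Cache (LRU->MRU): [O I]
  21. access I: HIT. Cache (LRU->MRU): [O I]
  22. access O: HIT. Cache (LRU->MRU): [I O]
  23. access I: HIT. Cache (LRU->MRU): [O I]
  24. access I: HIT. Cache (LRU->MRU): [O I]
  25. access O: HIT. Cache (LRU->MRU): [I O]
  26. access I: HIT. Cache (LRU->MRU): [O I]
  27. access I: HIT. Cache (LRU->MRU): [O I]
  28. access I: HIT. Cache (LRU->MRU): [O I]
  29. access I: HIT. Cache (LRU->MRU): [O I]
  30. access I: HIT. Cache (LRU->MRU): [O I]
  31. access I: HIT. Cache (LRU->MRU): [O I]
  32. access I: HIT. Cache (LRU->MRU): [O I]
  33. access I: HIT. Cache (LRU->MRU): [O I]
  34. access I: HIT. Cache (LRU->MRU): [O I]
  35. access I: HIT. Cache (LRU->MRU): [O I]
  36. access I: HIT. Cache (LRU->MRU): [O I]
  37. access O: HIT. Cache (LRU->MRU): [I O]
  38. access O: HIT. Cache (LRU->MRU): [I O]
Total: 33 hits, 5 misses, 3 evictions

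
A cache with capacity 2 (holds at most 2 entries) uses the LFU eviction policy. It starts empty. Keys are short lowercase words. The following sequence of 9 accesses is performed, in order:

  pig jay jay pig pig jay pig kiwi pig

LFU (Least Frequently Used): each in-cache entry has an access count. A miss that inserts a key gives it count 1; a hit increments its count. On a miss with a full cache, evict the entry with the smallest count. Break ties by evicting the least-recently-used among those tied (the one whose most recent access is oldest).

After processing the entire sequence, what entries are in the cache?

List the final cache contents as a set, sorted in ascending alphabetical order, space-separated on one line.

LFU simulation (capacity=2):
  1. access pig: MISS. Cache: [pig(c=1)]
  2. access jay: MISS. Cache: [pig(c=1) jay(c=1)]
  3. access jay: HIT, count now 2. Cache: [pig(c=1) jay(c=2)]
  4. access pig: HIT, count now 2. Cache: [jay(c=2) pig(c=2)]
  5. access pig: HIT, count now 3. Cache: [jay(c=2) pig(c=3)]
  6. access jay: HIT, count now 3. Cache: [pig(c=3) jay(c=3)]
  7. access pig: HIT, count now 4. Cache: [jay(c=3) pig(c=4)]
  8. access kiwi: MISS, evict jay(c=3). Cache: [kiwi(c=1) pig(c=4)]
  9. access pig: HIT, count now 5. Cache: [kiwi(c=1) pig(c=5)]
Total: 6 hits, 3 misses, 1 evictions

Answer: kiwi pig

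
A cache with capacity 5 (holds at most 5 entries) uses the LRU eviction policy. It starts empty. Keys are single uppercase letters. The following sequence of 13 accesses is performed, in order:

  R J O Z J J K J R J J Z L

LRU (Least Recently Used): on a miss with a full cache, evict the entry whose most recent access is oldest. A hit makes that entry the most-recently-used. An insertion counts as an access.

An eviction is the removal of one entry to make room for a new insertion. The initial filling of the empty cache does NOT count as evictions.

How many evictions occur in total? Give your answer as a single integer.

LRU simulation (capacity=5):
  1. access R: MISS. Cache (LRU->MRU): [R]
  2. access J: MISS. Cache (LRU->MRU): [R J]
  3. access O: MISS. Cache (LRU->MRU): [R J O]
  4. access Z: MISS. Cache (LRU->MRU): [R J O Z]
  5. access J: HIT. Cache (LRU->MRU): [R O Z J]
  6. access J: HIT. Cache (LRU->MRU): [R O Z J]
  7. access K: MISS. Cache (LRU->MRU): [R O Z J K]
  8. access J: HIT. Cache (LRU->MRU): [R O Z K J]
  9. access R: HIT. Cache (LRU->MRU): [O Z K J R]
  10. access J: HIT. Cache (LRU->MRU): [O Z K R J]
  11. access J: HIT. Cache (LRU->MRU): [O Z K R J]
  12. access Z: HIT. Cache (LRU->MRU): [O K R J Z]
  13. access L: MISS, evict O. Cache (LRU->MRU): [K R J Z L]
Total: 7 hits, 6 misses, 1 evictions

Answer: 1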